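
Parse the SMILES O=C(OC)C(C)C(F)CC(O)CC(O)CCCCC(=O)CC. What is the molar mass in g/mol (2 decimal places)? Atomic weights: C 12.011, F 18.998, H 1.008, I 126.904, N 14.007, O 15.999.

First, the molecular formula is C16H29FO5 (counting implicit H from valence).
  C: 16 × 12.011 = 192.176
  F: 1 × 18.998 = 18.998
  H: 29 × 1.008 = 29.232
  O: 5 × 15.999 = 79.995
Sum: 16×12.011 + 1×18.998 + 29×1.008 + 5×15.999 = 320.401 → 320.40 g/mol.

320.40 g/mol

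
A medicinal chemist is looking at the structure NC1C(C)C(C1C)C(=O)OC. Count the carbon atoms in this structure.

8

Count every carbon token in the SMILES (each C, including those in ring-closure positions and inside branches).
Carbon count: 8.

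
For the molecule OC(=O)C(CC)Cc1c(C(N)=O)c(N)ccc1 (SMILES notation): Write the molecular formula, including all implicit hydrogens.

C12H16N2O3

Walk through each heavy atom and fill implicit hydrogens from standard valence (C 4, N 3, O 2, S 2, halogen 1); for lowercase aromatic atoms, an aromatic c carries 1 H when it has two neighbours and 0 H with three, and aromatic n carries 0 H:
  atom 1: O, bond orders sum to 1 (valence 2) → 1 H
  atom 2: C, bond orders sum to 4 (valence 4) → 0 H
  atom 3: O, bond orders sum to 2 (valence 2) → 0 H
  atom 4: C, bond orders sum to 3 (valence 4) → 1 H
  atom 5: C, bond orders sum to 2 (valence 4) → 2 H
  atom 6: C, bond orders sum to 1 (valence 4) → 3 H
  atom 7: C, bond orders sum to 2 (valence 4) → 2 H
  atom 8: aromatic c, 3 neighbours → 0 H
  atom 9: aromatic c, 3 neighbours → 0 H
  atom 10: C, bond orders sum to 4 (valence 4) → 0 H
  atom 11: N, bond orders sum to 1 (valence 3) → 2 H
  atom 12: O, bond orders sum to 2 (valence 2) → 0 H
  atom 13: aromatic c, 3 neighbours → 0 H
  atom 14: N, bond orders sum to 1 (valence 3) → 2 H
  atom 15: aromatic c, 2 neighbours → 1 H
  atom 16: aromatic c, 2 neighbours → 1 H
  atom 17: aromatic c, 2 neighbours → 1 H
Totals → C:12, H:16, N:2, O:3.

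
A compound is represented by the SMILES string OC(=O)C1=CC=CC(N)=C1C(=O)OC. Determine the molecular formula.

Walk through each heavy atom and fill implicit hydrogens from standard valence (C 4, N 3, O 2, S 2, halogen 1):
  atom 1: O, bond orders sum to 1 (valence 2) → 1 H
  atom 2: C, bond orders sum to 4 (valence 4) → 0 H
  atom 3: O, bond orders sum to 2 (valence 2) → 0 H
  atom 4: C, bond orders sum to 4 (valence 4) → 0 H
  atom 5: C, bond orders sum to 3 (valence 4) → 1 H
  atom 6: C, bond orders sum to 3 (valence 4) → 1 H
  atom 7: C, bond orders sum to 3 (valence 4) → 1 H
  atom 8: C, bond orders sum to 4 (valence 4) → 0 H
  atom 9: N, bond orders sum to 1 (valence 3) → 2 H
  atom 10: C, bond orders sum to 4 (valence 4) → 0 H
  atom 11: C, bond orders sum to 4 (valence 4) → 0 H
  atom 12: O, bond orders sum to 2 (valence 2) → 0 H
  atom 13: O, bond orders sum to 2 (valence 2) → 0 H
  atom 14: C, bond orders sum to 1 (valence 4) → 3 H
Totals → C:9, H:9, N:1, O:4.
In Hill order: C9H9NO4.

C9H9NO4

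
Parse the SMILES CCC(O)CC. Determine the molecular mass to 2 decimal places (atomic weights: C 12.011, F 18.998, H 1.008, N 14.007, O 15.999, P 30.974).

88.15 g/mol

First, the molecular formula is C5H12O (counting implicit H from valence).
  C: 5 × 12.011 = 60.055
  H: 12 × 1.008 = 12.096
  O: 1 × 15.999 = 15.999
Sum: 5×12.011 + 12×1.008 + 1×15.999 = 88.150 → 88.15 g/mol.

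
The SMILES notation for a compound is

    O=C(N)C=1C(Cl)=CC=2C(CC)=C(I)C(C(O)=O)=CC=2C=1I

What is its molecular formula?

Walk through each heavy atom and fill implicit hydrogens from standard valence (C 4, N 3, O 2, S 2, halogen 1):
  atom 1: O, bond orders sum to 2 (valence 2) → 0 H
  atom 2: C, bond orders sum to 4 (valence 4) → 0 H
  atom 3: N, bond orders sum to 1 (valence 3) → 2 H
  atom 4: C, bond orders sum to 4 (valence 4) → 0 H
  atom 5: C, bond orders sum to 4 (valence 4) → 0 H
  atom 6: Cl (halogen, monovalent) → 0 H
  atom 7: C, bond orders sum to 3 (valence 4) → 1 H
  atom 8: C, bond orders sum to 4 (valence 4) → 0 H
  atom 9: C, bond orders sum to 4 (valence 4) → 0 H
  atom 10: C, bond orders sum to 2 (valence 4) → 2 H
  atom 11: C, bond orders sum to 1 (valence 4) → 3 H
  atom 12: C, bond orders sum to 4 (valence 4) → 0 H
  atom 13: I (halogen, monovalent) → 0 H
  atom 14: C, bond orders sum to 4 (valence 4) → 0 H
  atom 15: C, bond orders sum to 4 (valence 4) → 0 H
  atom 16: O, bond orders sum to 1 (valence 2) → 1 H
  atom 17: O, bond orders sum to 2 (valence 2) → 0 H
  atom 18: C, bond orders sum to 3 (valence 4) → 1 H
  atom 19: C, bond orders sum to 4 (valence 4) → 0 H
  atom 20: C, bond orders sum to 4 (valence 4) → 0 H
  atom 21: I (halogen, monovalent) → 0 H
Totals → C:14, H:10, Cl:1, I:2, N:1, O:3.
In Hill order: C14H10ClI2NO3.

C14H10ClI2NO3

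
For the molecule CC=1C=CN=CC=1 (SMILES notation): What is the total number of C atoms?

6

Count every carbon token in the SMILES (each C, including those in ring-closure positions and inside branches).
Carbon count: 6.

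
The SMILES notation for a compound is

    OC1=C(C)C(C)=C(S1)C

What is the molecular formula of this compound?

Walk through each heavy atom and fill implicit hydrogens from standard valence (C 4, N 3, O 2, S 2, halogen 1):
  atom 1: O, bond orders sum to 1 (valence 2) → 1 H
  atom 2: C, bond orders sum to 4 (valence 4) → 0 H
  atom 3: C, bond orders sum to 4 (valence 4) → 0 H
  atom 4: C, bond orders sum to 1 (valence 4) → 3 H
  atom 5: C, bond orders sum to 4 (valence 4) → 0 H
  atom 6: C, bond orders sum to 1 (valence 4) → 3 H
  atom 7: C, bond orders sum to 4 (valence 4) → 0 H
  atom 8: S, bond orders sum to 2 (valence 2) → 0 H
  atom 9: C, bond orders sum to 1 (valence 4) → 3 H
Totals → C:7, H:10, O:1, S:1.
In Hill order: C7H10OS.

C7H10OS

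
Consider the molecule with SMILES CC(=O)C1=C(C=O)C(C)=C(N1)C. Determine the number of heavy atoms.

12

Every atom symbol written in the SMILES (organic subset) is one heavy atom; implicit H are not written.
Heavy atoms by element → C:9, N:1, O:2.
Total: 12.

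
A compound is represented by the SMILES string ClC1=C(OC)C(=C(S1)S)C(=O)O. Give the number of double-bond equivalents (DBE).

4

Molecular formula: C6H5ClO3S2.
DoU = (2C + 2 + N − H − X) / 2, where X is the halogen count and O/S are ignored.
    = (2·6 + 2 + 0 − 5 − 1) / 2 = 8 / 2 = 4.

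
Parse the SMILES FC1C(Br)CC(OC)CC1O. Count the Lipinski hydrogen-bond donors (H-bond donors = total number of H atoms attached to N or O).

1

Donors: find every N or O and count the H atoms it carries.
  atom 7 (O): bond orders sum to 2 → 0 H
  atom 11 (O): bond orders sum to 1 → 1 H
Lipinski HBD = 1.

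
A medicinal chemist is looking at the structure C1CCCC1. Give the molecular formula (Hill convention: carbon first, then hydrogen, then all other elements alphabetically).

Walk through each heavy atom and fill implicit hydrogens from standard valence (C 4, N 3, O 2, S 2, halogen 1):
  atom 1: C, bond orders sum to 2 (valence 4) → 2 H
  atom 2: C, bond orders sum to 2 (valence 4) → 2 H
  atom 3: C, bond orders sum to 2 (valence 4) → 2 H
  atom 4: C, bond orders sum to 2 (valence 4) → 2 H
  atom 5: C, bond orders sum to 2 (valence 4) → 2 H
Totals → C:5, H:10.
In Hill order: C5H10.

C5H10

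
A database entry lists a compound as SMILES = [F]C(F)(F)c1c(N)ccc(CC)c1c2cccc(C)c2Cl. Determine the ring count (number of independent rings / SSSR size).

In SMILES, each pair of matching ring-closure digits denotes one ring-closing bond; the number of such bonds equals the number of independent rings.
Ring-closure bonds here: 2.

2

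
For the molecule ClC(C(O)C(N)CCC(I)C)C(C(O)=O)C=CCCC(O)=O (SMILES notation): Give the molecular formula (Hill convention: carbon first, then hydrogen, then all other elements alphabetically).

C14H23ClINO5

Walk through each heavy atom and fill implicit hydrogens from standard valence (C 4, N 3, O 2, S 2, halogen 1):
  atom 1: Cl (halogen, monovalent) → 0 H
  atom 2: C, bond orders sum to 3 (valence 4) → 1 H
  atom 3: C, bond orders sum to 3 (valence 4) → 1 H
  atom 4: O, bond orders sum to 1 (valence 2) → 1 H
  atom 5: C, bond orders sum to 3 (valence 4) → 1 H
  atom 6: N, bond orders sum to 1 (valence 3) → 2 H
  atom 7: C, bond orders sum to 2 (valence 4) → 2 H
  atom 8: C, bond orders sum to 2 (valence 4) → 2 H
  atom 9: C, bond orders sum to 3 (valence 4) → 1 H
  atom 10: I (halogen, monovalent) → 0 H
  atom 11: C, bond orders sum to 1 (valence 4) → 3 H
  atom 12: C, bond orders sum to 3 (valence 4) → 1 H
  atom 13: C, bond orders sum to 4 (valence 4) → 0 H
  atom 14: O, bond orders sum to 1 (valence 2) → 1 H
  atom 15: O, bond orders sum to 2 (valence 2) → 0 H
  atom 16: C, bond orders sum to 3 (valence 4) → 1 H
  atom 17: C, bond orders sum to 3 (valence 4) → 1 H
  atom 18: C, bond orders sum to 2 (valence 4) → 2 H
  atom 19: C, bond orders sum to 2 (valence 4) → 2 H
  atom 20: C, bond orders sum to 4 (valence 4) → 0 H
  atom 21: O, bond orders sum to 1 (valence 2) → 1 H
  atom 22: O, bond orders sum to 2 (valence 2) → 0 H
Totals → C:14, H:23, Cl:1, I:1, N:1, O:5.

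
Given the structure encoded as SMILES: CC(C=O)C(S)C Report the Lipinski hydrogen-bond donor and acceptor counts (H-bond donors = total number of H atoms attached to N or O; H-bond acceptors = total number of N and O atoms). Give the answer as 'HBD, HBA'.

0, 1

Donors: find every N or O and count the H atoms it carries.
  atom 4 (O): bond orders sum to 2 → 0 H
Lipinski HBD = 0.
Acceptors: N atoms = 0, O atoms = 1 → HBA = 1.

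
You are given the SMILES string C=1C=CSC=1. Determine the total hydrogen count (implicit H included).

4

Walk through each heavy atom and fill implicit hydrogens from standard valence (C 4, N 3, O 2, S 2, halogen 1):
  atom 1: C, bond orders sum to 3 (valence 4) → 1 H
  atom 2: C, bond orders sum to 3 (valence 4) → 1 H
  atom 3: C, bond orders sum to 3 (valence 4) → 1 H
  atom 4: S, bond orders sum to 2 (valence 2) → 0 H
  atom 5: C, bond orders sum to 3 (valence 4) → 1 H
Total hydrogens: 4.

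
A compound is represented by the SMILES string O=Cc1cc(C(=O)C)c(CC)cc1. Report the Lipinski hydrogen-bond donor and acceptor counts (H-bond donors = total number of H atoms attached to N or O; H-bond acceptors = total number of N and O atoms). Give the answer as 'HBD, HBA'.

Donors: find every N or O and count the H atoms it carries.
  atom 1 (O): bond orders sum to 2 → 0 H
  atom 7 (O): bond orders sum to 2 → 0 H
Lipinski HBD = 0.
Acceptors: N atoms = 0, O atoms = 2 → HBA = 2.

0, 2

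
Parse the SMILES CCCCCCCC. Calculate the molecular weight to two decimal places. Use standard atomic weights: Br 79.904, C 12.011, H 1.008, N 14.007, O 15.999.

114.23 g/mol

First, the molecular formula is C8H18 (counting implicit H from valence).
  C: 8 × 12.011 = 96.088
  H: 18 × 1.008 = 18.144
Sum: 8×12.011 + 18×1.008 = 114.232 → 114.23 g/mol.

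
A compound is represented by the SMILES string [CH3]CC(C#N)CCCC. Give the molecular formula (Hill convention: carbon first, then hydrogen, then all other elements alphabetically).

Walk through each heavy atom and fill implicit hydrogens from standard valence (C 4, N 3, O 2, S 2, halogen 1):
  atom 1: C with explicit H count 3
  atom 2: C, bond orders sum to 2 (valence 4) → 2 H
  atom 3: C, bond orders sum to 3 (valence 4) → 1 H
  atom 4: C, bond orders sum to 4 (valence 4) → 0 H
  atom 5: N, bond orders sum to 3 (valence 3) → 0 H
  atom 6: C, bond orders sum to 2 (valence 4) → 2 H
  atom 7: C, bond orders sum to 2 (valence 4) → 2 H
  atom 8: C, bond orders sum to 2 (valence 4) → 2 H
  atom 9: C, bond orders sum to 1 (valence 4) → 3 H
Totals → C:8, H:15, N:1.

C8H15N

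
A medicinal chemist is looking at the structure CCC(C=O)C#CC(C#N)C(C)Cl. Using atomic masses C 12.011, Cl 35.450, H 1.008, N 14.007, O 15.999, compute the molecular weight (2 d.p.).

First, the molecular formula is C10H12ClNO (counting implicit H from valence).
  C: 10 × 12.011 = 120.110
  Cl: 1 × 35.450 = 35.450
  H: 12 × 1.008 = 12.096
  N: 1 × 14.007 = 14.007
  O: 1 × 15.999 = 15.999
Sum: 10×12.011 + 1×35.450 + 12×1.008 + 1×14.007 + 1×15.999 = 197.662 → 197.66 g/mol.

197.66 g/mol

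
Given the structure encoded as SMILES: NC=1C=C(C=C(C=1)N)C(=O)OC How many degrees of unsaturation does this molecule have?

5

Degree of unsaturation = (number of rings) + (number of π bonds).
Ring closures in the SMILES: 1.
π bonds: 4 double bonds (each 1 DoU) → 4 DoU from unsaturation.
Total DoU = 1 + 4 = 5.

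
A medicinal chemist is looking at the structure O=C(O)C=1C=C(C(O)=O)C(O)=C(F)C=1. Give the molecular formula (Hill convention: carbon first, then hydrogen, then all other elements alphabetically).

C8H5FO5

Walk through each heavy atom and fill implicit hydrogens from standard valence (C 4, N 3, O 2, S 2, halogen 1):
  atom 1: O, bond orders sum to 2 (valence 2) → 0 H
  atom 2: C, bond orders sum to 4 (valence 4) → 0 H
  atom 3: O, bond orders sum to 1 (valence 2) → 1 H
  atom 4: C, bond orders sum to 4 (valence 4) → 0 H
  atom 5: C, bond orders sum to 3 (valence 4) → 1 H
  atom 6: C, bond orders sum to 4 (valence 4) → 0 H
  atom 7: C, bond orders sum to 4 (valence 4) → 0 H
  atom 8: O, bond orders sum to 1 (valence 2) → 1 H
  atom 9: O, bond orders sum to 2 (valence 2) → 0 H
  atom 10: C, bond orders sum to 4 (valence 4) → 0 H
  atom 11: O, bond orders sum to 1 (valence 2) → 1 H
  atom 12: C, bond orders sum to 4 (valence 4) → 0 H
  atom 13: F (halogen, monovalent) → 0 H
  atom 14: C, bond orders sum to 3 (valence 4) → 1 H
Totals → C:8, H:5, F:1, O:5.
In Hill order: C8H5FO5.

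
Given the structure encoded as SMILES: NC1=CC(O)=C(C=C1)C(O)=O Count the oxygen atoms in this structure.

Scan the SMILES for O atoms (remember two-letter symbols like Cl and Br are single atoms).
Oxygen count: 3.

3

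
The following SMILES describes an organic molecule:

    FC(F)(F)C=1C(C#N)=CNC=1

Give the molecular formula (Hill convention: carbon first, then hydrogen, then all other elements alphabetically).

Walk through each heavy atom and fill implicit hydrogens from standard valence (C 4, N 3, O 2, S 2, halogen 1):
  atom 1: F (halogen, monovalent) → 0 H
  atom 2: C, bond orders sum to 4 (valence 4) → 0 H
  atom 3: F (halogen, monovalent) → 0 H
  atom 4: F (halogen, monovalent) → 0 H
  atom 5: C, bond orders sum to 4 (valence 4) → 0 H
  atom 6: C, bond orders sum to 4 (valence 4) → 0 H
  atom 7: C, bond orders sum to 4 (valence 4) → 0 H
  atom 8: N, bond orders sum to 3 (valence 3) → 0 H
  atom 9: C, bond orders sum to 3 (valence 4) → 1 H
  atom 10: N, bond orders sum to 2 (valence 3) → 1 H
  atom 11: C, bond orders sum to 3 (valence 4) → 1 H
Totals → C:6, H:3, F:3, N:2.

C6H3F3N2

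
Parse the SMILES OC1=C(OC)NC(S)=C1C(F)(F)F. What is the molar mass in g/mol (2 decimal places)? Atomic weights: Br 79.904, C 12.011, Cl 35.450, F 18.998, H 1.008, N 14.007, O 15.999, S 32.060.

First, the molecular formula is C6H6F3NO2S (counting implicit H from valence).
  C: 6 × 12.011 = 72.066
  F: 3 × 18.998 = 56.994
  H: 6 × 1.008 = 6.048
  N: 1 × 14.007 = 14.007
  O: 2 × 15.999 = 31.998
  S: 1 × 32.060 = 32.060
Sum: 6×12.011 + 3×18.998 + 6×1.008 + 1×14.007 + 2×15.999 + 1×32.060 = 213.173 → 213.17 g/mol.

213.17 g/mol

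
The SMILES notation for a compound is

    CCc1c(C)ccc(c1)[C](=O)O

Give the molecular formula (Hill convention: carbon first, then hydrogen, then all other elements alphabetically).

C10H12O2

Walk through each heavy atom and fill implicit hydrogens from standard valence (C 4, N 3, O 2, S 2, halogen 1); for lowercase aromatic atoms, an aromatic c carries 1 H when it has two neighbours and 0 H with three, and aromatic n carries 0 H:
  atom 1: C, bond orders sum to 1 (valence 4) → 3 H
  atom 2: C, bond orders sum to 2 (valence 4) → 2 H
  atom 3: aromatic c, 3 neighbours → 0 H
  atom 4: aromatic c, 3 neighbours → 0 H
  atom 5: C, bond orders sum to 1 (valence 4) → 3 H
  atom 6: aromatic c, 2 neighbours → 1 H
  atom 7: aromatic c, 2 neighbours → 1 H
  atom 8: aromatic c, 3 neighbours → 0 H
  atom 9: aromatic c, 2 neighbours → 1 H
  atom 10: C with explicit H count 0
  atom 11: O, bond orders sum to 2 (valence 2) → 0 H
  atom 12: O, bond orders sum to 1 (valence 2) → 1 H
Totals → C:10, H:12, O:2.
In Hill order: C10H12O2.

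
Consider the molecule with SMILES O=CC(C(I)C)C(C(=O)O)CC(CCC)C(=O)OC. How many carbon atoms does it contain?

Count every carbon token in the SMILES (each C, including those in ring-closure positions and inside branches).
Carbon count: 13.

13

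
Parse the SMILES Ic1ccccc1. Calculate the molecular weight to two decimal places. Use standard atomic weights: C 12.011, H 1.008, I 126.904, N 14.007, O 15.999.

First, the molecular formula is C6H5I (counting implicit H from valence).
  C: 6 × 12.011 = 72.066
  H: 5 × 1.008 = 5.040
  I: 1 × 126.904 = 126.904
Sum: 6×12.011 + 5×1.008 + 1×126.904 = 204.010 → 204.01 g/mol.

204.01 g/mol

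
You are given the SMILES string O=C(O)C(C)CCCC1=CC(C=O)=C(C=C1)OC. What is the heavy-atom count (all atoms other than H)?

18

Every atom symbol written in the SMILES (organic subset) is one heavy atom; implicit H are not written.
Heavy atoms by element → C:14, O:4.
Total: 18.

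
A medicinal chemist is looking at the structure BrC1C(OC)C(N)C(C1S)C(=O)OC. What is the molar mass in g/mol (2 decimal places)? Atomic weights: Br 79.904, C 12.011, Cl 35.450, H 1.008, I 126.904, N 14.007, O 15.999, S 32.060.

284.17 g/mol

First, the molecular formula is C8H14BrNO3S (counting implicit H from valence).
  Br: 1 × 79.904 = 79.904
  C: 8 × 12.011 = 96.088
  H: 14 × 1.008 = 14.112
  N: 1 × 14.007 = 14.007
  O: 3 × 15.999 = 47.997
  S: 1 × 32.060 = 32.060
Sum: 1×79.904 + 8×12.011 + 14×1.008 + 1×14.007 + 3×15.999 + 1×32.060 = 284.168 → 284.17 g/mol.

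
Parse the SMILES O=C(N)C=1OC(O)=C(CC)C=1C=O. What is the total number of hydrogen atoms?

Walk through each heavy atom and fill implicit hydrogens from standard valence (C 4, N 3, O 2, S 2, halogen 1):
  atom 1: O, bond orders sum to 2 (valence 2) → 0 H
  atom 2: C, bond orders sum to 4 (valence 4) → 0 H
  atom 3: N, bond orders sum to 1 (valence 3) → 2 H
  atom 4: C, bond orders sum to 4 (valence 4) → 0 H
  atom 5: O, bond orders sum to 2 (valence 2) → 0 H
  atom 6: C, bond orders sum to 4 (valence 4) → 0 H
  atom 7: O, bond orders sum to 1 (valence 2) → 1 H
  atom 8: C, bond orders sum to 4 (valence 4) → 0 H
  atom 9: C, bond orders sum to 2 (valence 4) → 2 H
  atom 10: C, bond orders sum to 1 (valence 4) → 3 H
  atom 11: C, bond orders sum to 4 (valence 4) → 0 H
  atom 12: C, bond orders sum to 3 (valence 4) → 1 H
  atom 13: O, bond orders sum to 2 (valence 2) → 0 H
Total hydrogens: 9.

9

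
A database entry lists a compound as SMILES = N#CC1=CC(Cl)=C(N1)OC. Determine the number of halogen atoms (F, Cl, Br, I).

Halogen atoms appear at heavy-atom position 6 (1×Cl).
Other groups present: 1 ether, 1 nitrile.
Halogen count: 1.

1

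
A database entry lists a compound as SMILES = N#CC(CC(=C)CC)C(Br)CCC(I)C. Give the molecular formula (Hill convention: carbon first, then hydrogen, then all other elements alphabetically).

Walk through each heavy atom and fill implicit hydrogens from standard valence (C 4, N 3, O 2, S 2, halogen 1):
  atom 1: N, bond orders sum to 3 (valence 3) → 0 H
  atom 2: C, bond orders sum to 4 (valence 4) → 0 H
  atom 3: C, bond orders sum to 3 (valence 4) → 1 H
  atom 4: C, bond orders sum to 2 (valence 4) → 2 H
  atom 5: C, bond orders sum to 4 (valence 4) → 0 H
  atom 6: C, bond orders sum to 2 (valence 4) → 2 H
  atom 7: C, bond orders sum to 2 (valence 4) → 2 H
  atom 8: C, bond orders sum to 1 (valence 4) → 3 H
  atom 9: C, bond orders sum to 3 (valence 4) → 1 H
  atom 10: Br (halogen, monovalent) → 0 H
  atom 11: C, bond orders sum to 2 (valence 4) → 2 H
  atom 12: C, bond orders sum to 2 (valence 4) → 2 H
  atom 13: C, bond orders sum to 3 (valence 4) → 1 H
  atom 14: I (halogen, monovalent) → 0 H
  atom 15: C, bond orders sum to 1 (valence 4) → 3 H
Totals → C:12, H:19, Br:1, I:1, N:1.

C12H19BrIN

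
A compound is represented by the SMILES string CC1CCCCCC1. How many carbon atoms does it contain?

Count every carbon token in the SMILES (each C, including those in ring-closure positions and inside branches).
Carbon count: 8.

8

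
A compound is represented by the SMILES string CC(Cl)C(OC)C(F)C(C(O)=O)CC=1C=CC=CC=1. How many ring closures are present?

In SMILES, each pair of matching ring-closure digits denotes one ring-closing bond; the number of such bonds equals the number of independent rings.
Ring-closure bonds here: 1.

1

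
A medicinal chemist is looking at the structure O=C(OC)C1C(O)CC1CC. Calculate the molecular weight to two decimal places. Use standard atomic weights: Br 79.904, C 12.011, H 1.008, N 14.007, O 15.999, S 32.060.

First, the molecular formula is C8H14O3 (counting implicit H from valence).
  C: 8 × 12.011 = 96.088
  H: 14 × 1.008 = 14.112
  O: 3 × 15.999 = 47.997
Sum: 8×12.011 + 14×1.008 + 3×15.999 = 158.197 → 158.20 g/mol.

158.20 g/mol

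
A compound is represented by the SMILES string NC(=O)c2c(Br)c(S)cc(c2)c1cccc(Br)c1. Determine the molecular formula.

Walk through each heavy atom and fill implicit hydrogens from standard valence (C 4, N 3, O 2, S 2, halogen 1); for lowercase aromatic atoms, an aromatic c carries 1 H when it has two neighbours and 0 H with three, and aromatic n carries 0 H:
  atom 1: N, bond orders sum to 1 (valence 3) → 2 H
  atom 2: C, bond orders sum to 4 (valence 4) → 0 H
  atom 3: O, bond orders sum to 2 (valence 2) → 0 H
  atom 4: aromatic c, 3 neighbours → 0 H
  atom 5: aromatic c, 3 neighbours → 0 H
  atom 6: Br (halogen, monovalent) → 0 H
  atom 7: aromatic c, 3 neighbours → 0 H
  atom 8: S, bond orders sum to 1 (valence 2) → 1 H
  atom 9: aromatic c, 2 neighbours → 1 H
  atom 10: aromatic c, 3 neighbours → 0 H
  atom 11: aromatic c, 2 neighbours → 1 H
  atom 12: aromatic c, 3 neighbours → 0 H
  atom 13: aromatic c, 2 neighbours → 1 H
  atom 14: aromatic c, 2 neighbours → 1 H
  atom 15: aromatic c, 2 neighbours → 1 H
  atom 16: aromatic c, 3 neighbours → 0 H
  atom 17: Br (halogen, monovalent) → 0 H
  atom 18: aromatic c, 2 neighbours → 1 H
Totals → C:13, H:9, Br:2, N:1, O:1, S:1.
In Hill order: C13H9Br2NOS.

C13H9Br2NOS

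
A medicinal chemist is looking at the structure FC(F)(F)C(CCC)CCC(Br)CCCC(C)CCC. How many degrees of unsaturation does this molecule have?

0

Molecular formula: C16H30BrF3.
DoU = (2C + 2 + N − H − X) / 2, where X is the halogen count and O/S are ignored.
    = (2·16 + 2 + 0 − 30 − 4) / 2 = 0 / 2 = 0.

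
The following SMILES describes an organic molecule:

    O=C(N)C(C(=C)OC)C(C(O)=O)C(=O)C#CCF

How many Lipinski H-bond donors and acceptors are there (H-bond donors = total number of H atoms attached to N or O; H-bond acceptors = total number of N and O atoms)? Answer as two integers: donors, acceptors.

Donors: find every N or O and count the H atoms it carries.
  atom 1 (O): bond orders sum to 2 → 0 H
  atom 3 (N): bond orders sum to 1 → 2 H
  atom 7 (O): bond orders sum to 2 → 0 H
  atom 11 (O): bond orders sum to 1 → 1 H
  atom 12 (O): bond orders sum to 2 → 0 H
  atom 14 (O): bond orders sum to 2 → 0 H
Lipinski HBD = 3.
Acceptors: N atoms = 1, O atoms = 5 → HBA = 6.

3, 6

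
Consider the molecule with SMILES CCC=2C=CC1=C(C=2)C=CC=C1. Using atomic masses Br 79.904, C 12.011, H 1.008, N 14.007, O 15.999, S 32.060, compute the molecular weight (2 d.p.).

First, the molecular formula is C12H12 (counting implicit H from valence).
  C: 12 × 12.011 = 144.132
  H: 12 × 1.008 = 12.096
Sum: 12×12.011 + 12×1.008 = 156.228 → 156.23 g/mol.

156.23 g/mol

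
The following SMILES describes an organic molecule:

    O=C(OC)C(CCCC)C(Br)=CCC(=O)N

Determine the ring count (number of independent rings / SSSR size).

In SMILES, each pair of matching ring-closure digits denotes one ring-closing bond; the number of such bonds equals the number of independent rings.
Ring-closure bonds here: 0.

0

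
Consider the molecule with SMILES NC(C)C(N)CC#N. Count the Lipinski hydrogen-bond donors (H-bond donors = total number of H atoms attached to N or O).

4

Donors: find every N or O and count the H atoms it carries.
  atom 1 (N): bond orders sum to 1 → 2 H
  atom 5 (N): bond orders sum to 1 → 2 H
  atom 8 (N): bond orders sum to 3 → 0 H
Lipinski HBD = 4.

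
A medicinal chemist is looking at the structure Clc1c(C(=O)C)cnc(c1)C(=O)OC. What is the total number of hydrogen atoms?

Walk through each heavy atom and fill implicit hydrogens from standard valence (C 4, N 3, O 2, S 2, halogen 1); for lowercase aromatic atoms, an aromatic c carries 1 H when it has two neighbours and 0 H with three, and aromatic n carries 0 H:
  atom 1: Cl (halogen, monovalent) → 0 H
  atom 2: aromatic c, 3 neighbours → 0 H
  atom 3: aromatic c, 3 neighbours → 0 H
  atom 4: C, bond orders sum to 4 (valence 4) → 0 H
  atom 5: O, bond orders sum to 2 (valence 2) → 0 H
  atom 6: C, bond orders sum to 1 (valence 4) → 3 H
  atom 7: aromatic c, 2 neighbours → 1 H
  atom 8: aromatic n, 2 neighbours → 0 H
  atom 9: aromatic c, 3 neighbours → 0 H
  atom 10: aromatic c, 2 neighbours → 1 H
  atom 11: C, bond orders sum to 4 (valence 4) → 0 H
  atom 12: O, bond orders sum to 2 (valence 2) → 0 H
  atom 13: O, bond orders sum to 2 (valence 2) → 0 H
  atom 14: C, bond orders sum to 1 (valence 4) → 3 H
Total hydrogens: 8.

8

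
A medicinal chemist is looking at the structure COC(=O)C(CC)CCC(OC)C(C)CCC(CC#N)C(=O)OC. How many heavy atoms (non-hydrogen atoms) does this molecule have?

Every atom symbol written in the SMILES (organic subset) is one heavy atom; implicit H are not written.
Heavy atoms by element → C:18, N:1, O:5.
Total: 24.

24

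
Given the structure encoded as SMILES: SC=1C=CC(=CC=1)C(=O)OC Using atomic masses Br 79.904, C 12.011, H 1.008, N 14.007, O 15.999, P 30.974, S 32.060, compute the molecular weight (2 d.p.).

First, the molecular formula is C8H8O2S (counting implicit H from valence).
  C: 8 × 12.011 = 96.088
  H: 8 × 1.008 = 8.064
  O: 2 × 15.999 = 31.998
  S: 1 × 32.060 = 32.060
Sum: 8×12.011 + 8×1.008 + 2×15.999 + 1×32.060 = 168.210 → 168.21 g/mol.

168.21 g/mol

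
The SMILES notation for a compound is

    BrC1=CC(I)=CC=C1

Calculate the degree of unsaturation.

4

Molecular formula: C6H4BrI.
DoU = (2C + 2 + N − H − X) / 2, where X is the halogen count and O/S are ignored.
    = (2·6 + 2 + 0 − 4 − 2) / 2 = 8 / 2 = 4.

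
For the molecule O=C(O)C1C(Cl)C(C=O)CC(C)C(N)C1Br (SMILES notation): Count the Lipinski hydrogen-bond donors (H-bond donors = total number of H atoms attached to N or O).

3

Donors: find every N or O and count the H atoms it carries.
  atom 1 (O): bond orders sum to 2 → 0 H
  atom 3 (O): bond orders sum to 1 → 1 H
  atom 9 (O): bond orders sum to 2 → 0 H
  atom 14 (N): bond orders sum to 1 → 2 H
Lipinski HBD = 3.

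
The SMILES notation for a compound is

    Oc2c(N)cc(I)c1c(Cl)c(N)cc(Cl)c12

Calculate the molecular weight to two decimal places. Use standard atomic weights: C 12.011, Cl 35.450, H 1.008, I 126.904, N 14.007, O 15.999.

368.98 g/mol

First, the molecular formula is C10H7Cl2IN2O (counting implicit H from valence).
  C: 10 × 12.011 = 120.110
  Cl: 2 × 35.450 = 70.900
  H: 7 × 1.008 = 7.056
  I: 1 × 126.904 = 126.904
  N: 2 × 14.007 = 28.014
  O: 1 × 15.999 = 15.999
Sum: 10×12.011 + 2×35.450 + 7×1.008 + 1×126.904 + 2×14.007 + 1×15.999 = 368.983 → 368.98 g/mol.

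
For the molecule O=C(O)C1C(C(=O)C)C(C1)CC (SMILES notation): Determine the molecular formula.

C9H14O3

Walk through each heavy atom and fill implicit hydrogens from standard valence (C 4, N 3, O 2, S 2, halogen 1):
  atom 1: O, bond orders sum to 2 (valence 2) → 0 H
  atom 2: C, bond orders sum to 4 (valence 4) → 0 H
  atom 3: O, bond orders sum to 1 (valence 2) → 1 H
  atom 4: C, bond orders sum to 3 (valence 4) → 1 H
  atom 5: C, bond orders sum to 3 (valence 4) → 1 H
  atom 6: C, bond orders sum to 4 (valence 4) → 0 H
  atom 7: O, bond orders sum to 2 (valence 2) → 0 H
  atom 8: C, bond orders sum to 1 (valence 4) → 3 H
  atom 9: C, bond orders sum to 3 (valence 4) → 1 H
  atom 10: C, bond orders sum to 2 (valence 4) → 2 H
  atom 11: C, bond orders sum to 2 (valence 4) → 2 H
  atom 12: C, bond orders sum to 1 (valence 4) → 3 H
Totals → C:9, H:14, O:3.
In Hill order: C9H14O3.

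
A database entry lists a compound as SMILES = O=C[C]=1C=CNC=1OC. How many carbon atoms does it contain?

Count every carbon token in the SMILES (each C, including those in ring-closure positions and inside branches).
Carbon count: 6.

6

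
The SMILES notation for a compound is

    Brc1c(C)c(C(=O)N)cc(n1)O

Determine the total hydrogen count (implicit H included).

Walk through each heavy atom and fill implicit hydrogens from standard valence (C 4, N 3, O 2, S 2, halogen 1); for lowercase aromatic atoms, an aromatic c carries 1 H when it has two neighbours and 0 H with three, and aromatic n carries 0 H:
  atom 1: Br (halogen, monovalent) → 0 H
  atom 2: aromatic c, 3 neighbours → 0 H
  atom 3: aromatic c, 3 neighbours → 0 H
  atom 4: C, bond orders sum to 1 (valence 4) → 3 H
  atom 5: aromatic c, 3 neighbours → 0 H
  atom 6: C, bond orders sum to 4 (valence 4) → 0 H
  atom 7: O, bond orders sum to 2 (valence 2) → 0 H
  atom 8: N, bond orders sum to 1 (valence 3) → 2 H
  atom 9: aromatic c, 2 neighbours → 1 H
  atom 10: aromatic c, 3 neighbours → 0 H
  atom 11: aromatic n, 2 neighbours → 0 H
  atom 12: O, bond orders sum to 1 (valence 2) → 1 H
Total hydrogens: 7.

7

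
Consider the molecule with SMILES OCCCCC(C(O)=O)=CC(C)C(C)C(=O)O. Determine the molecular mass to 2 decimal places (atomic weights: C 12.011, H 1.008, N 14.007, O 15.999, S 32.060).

First, the molecular formula is C12H20O5 (counting implicit H from valence).
  C: 12 × 12.011 = 144.132
  H: 20 × 1.008 = 20.160
  O: 5 × 15.999 = 79.995
Sum: 12×12.011 + 20×1.008 + 5×15.999 = 244.287 → 244.29 g/mol.

244.29 g/mol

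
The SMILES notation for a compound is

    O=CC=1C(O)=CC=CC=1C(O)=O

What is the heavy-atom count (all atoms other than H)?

Every atom symbol written in the SMILES (organic subset) is one heavy atom; implicit H are not written.
Heavy atoms by element → C:8, O:4.
Total: 12.

12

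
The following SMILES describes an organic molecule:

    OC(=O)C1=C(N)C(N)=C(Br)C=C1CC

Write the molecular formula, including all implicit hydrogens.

C9H11BrN2O2

Walk through each heavy atom and fill implicit hydrogens from standard valence (C 4, N 3, O 2, S 2, halogen 1):
  atom 1: O, bond orders sum to 1 (valence 2) → 1 H
  atom 2: C, bond orders sum to 4 (valence 4) → 0 H
  atom 3: O, bond orders sum to 2 (valence 2) → 0 H
  atom 4: C, bond orders sum to 4 (valence 4) → 0 H
  atom 5: C, bond orders sum to 4 (valence 4) → 0 H
  atom 6: N, bond orders sum to 1 (valence 3) → 2 H
  atom 7: C, bond orders sum to 4 (valence 4) → 0 H
  atom 8: N, bond orders sum to 1 (valence 3) → 2 H
  atom 9: C, bond orders sum to 4 (valence 4) → 0 H
  atom 10: Br (halogen, monovalent) → 0 H
  atom 11: C, bond orders sum to 3 (valence 4) → 1 H
  atom 12: C, bond orders sum to 4 (valence 4) → 0 H
  atom 13: C, bond orders sum to 2 (valence 4) → 2 H
  atom 14: C, bond orders sum to 1 (valence 4) → 3 H
Totals → C:9, H:11, Br:1, N:2, O:2.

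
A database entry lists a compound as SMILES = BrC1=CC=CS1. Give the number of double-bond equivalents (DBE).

3

Degree of unsaturation = (number of rings) + (number of π bonds).
Ring closures in the SMILES: 1.
π bonds: 2 double bonds (each 1 DoU) → 2 DoU from unsaturation.
Total DoU = 1 + 2 = 3.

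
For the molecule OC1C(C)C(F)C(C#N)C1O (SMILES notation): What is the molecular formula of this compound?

Walk through each heavy atom and fill implicit hydrogens from standard valence (C 4, N 3, O 2, S 2, halogen 1):
  atom 1: O, bond orders sum to 1 (valence 2) → 1 H
  atom 2: C, bond orders sum to 3 (valence 4) → 1 H
  atom 3: C, bond orders sum to 3 (valence 4) → 1 H
  atom 4: C, bond orders sum to 1 (valence 4) → 3 H
  atom 5: C, bond orders sum to 3 (valence 4) → 1 H
  atom 6: F (halogen, monovalent) → 0 H
  atom 7: C, bond orders sum to 3 (valence 4) → 1 H
  atom 8: C, bond orders sum to 4 (valence 4) → 0 H
  atom 9: N, bond orders sum to 3 (valence 3) → 0 H
  atom 10: C, bond orders sum to 3 (valence 4) → 1 H
  atom 11: O, bond orders sum to 1 (valence 2) → 1 H
Totals → C:7, H:10, F:1, N:1, O:2.
In Hill order: C7H10FNO2.

C7H10FNO2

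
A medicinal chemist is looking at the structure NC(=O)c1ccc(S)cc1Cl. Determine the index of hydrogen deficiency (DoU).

Molecular formula: C7H6ClNOS.
DoU = (2C + 2 + N − H − X) / 2, where X is the halogen count and O/S are ignored.
    = (2·7 + 2 + 1 − 6 − 1) / 2 = 10 / 2 = 5.

5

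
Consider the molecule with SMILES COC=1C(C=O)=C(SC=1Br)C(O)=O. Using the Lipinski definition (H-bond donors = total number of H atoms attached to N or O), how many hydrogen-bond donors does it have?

1

Donors: find every N or O and count the H atoms it carries.
  atom 2 (O): bond orders sum to 2 → 0 H
  atom 6 (O): bond orders sum to 2 → 0 H
  atom 12 (O): bond orders sum to 1 → 1 H
  atom 13 (O): bond orders sum to 2 → 0 H
Lipinski HBD = 1.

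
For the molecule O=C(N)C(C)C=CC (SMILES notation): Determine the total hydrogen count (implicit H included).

Walk through each heavy atom and fill implicit hydrogens from standard valence (C 4, N 3, O 2, S 2, halogen 1):
  atom 1: O, bond orders sum to 2 (valence 2) → 0 H
  atom 2: C, bond orders sum to 4 (valence 4) → 0 H
  atom 3: N, bond orders sum to 1 (valence 3) → 2 H
  atom 4: C, bond orders sum to 3 (valence 4) → 1 H
  atom 5: C, bond orders sum to 1 (valence 4) → 3 H
  atom 6: C, bond orders sum to 3 (valence 4) → 1 H
  atom 7: C, bond orders sum to 3 (valence 4) → 1 H
  atom 8: C, bond orders sum to 1 (valence 4) → 3 H
Total hydrogens: 11.

11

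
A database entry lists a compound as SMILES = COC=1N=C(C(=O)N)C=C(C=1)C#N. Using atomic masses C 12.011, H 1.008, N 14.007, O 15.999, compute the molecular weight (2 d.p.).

177.16 g/mol

First, the molecular formula is C8H7N3O2 (counting implicit H from valence).
  C: 8 × 12.011 = 96.088
  H: 7 × 1.008 = 7.056
  N: 3 × 14.007 = 42.021
  O: 2 × 15.999 = 31.998
Sum: 8×12.011 + 7×1.008 + 3×14.007 + 2×15.999 = 177.163 → 177.16 g/mol.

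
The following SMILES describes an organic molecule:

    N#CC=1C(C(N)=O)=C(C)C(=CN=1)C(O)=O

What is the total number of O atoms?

3

Scan the SMILES for O atoms (remember two-letter symbols like Cl and Br are single atoms).
Oxygen count: 3.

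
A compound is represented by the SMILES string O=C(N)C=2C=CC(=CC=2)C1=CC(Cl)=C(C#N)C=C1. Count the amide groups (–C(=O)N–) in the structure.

The amide motif appears at heavy-atom position 2 in the SMILES.
Other groups present: 1 nitrile.
Amide count: 1.

1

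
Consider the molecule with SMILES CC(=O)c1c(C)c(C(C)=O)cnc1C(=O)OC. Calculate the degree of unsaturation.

Molecular formula: C12H13NO4.
DoU = (2C + 2 + N − H − X) / 2, where X is the halogen count and O/S are ignored.
    = (2·12 + 2 + 1 − 13 − 0) / 2 = 14 / 2 = 7.

7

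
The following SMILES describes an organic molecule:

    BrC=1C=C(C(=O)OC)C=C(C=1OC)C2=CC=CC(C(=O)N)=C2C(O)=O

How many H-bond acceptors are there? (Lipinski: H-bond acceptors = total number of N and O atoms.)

N atoms: 1; O atoms: 6.
Lipinski HBA = 1 + 6 = 7.

7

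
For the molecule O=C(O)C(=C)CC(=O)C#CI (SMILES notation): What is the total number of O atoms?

3

Scan the SMILES for O atoms (remember two-letter symbols like Cl and Br are single atoms).
Oxygen count: 3.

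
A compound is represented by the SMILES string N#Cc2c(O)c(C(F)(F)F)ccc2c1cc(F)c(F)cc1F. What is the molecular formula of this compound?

C14H5F6NO

Walk through each heavy atom and fill implicit hydrogens from standard valence (C 4, N 3, O 2, S 2, halogen 1); for lowercase aromatic atoms, an aromatic c carries 1 H when it has two neighbours and 0 H with three, and aromatic n carries 0 H:
  atom 1: N, bond orders sum to 3 (valence 3) → 0 H
  atom 2: C, bond orders sum to 4 (valence 4) → 0 H
  atom 3: aromatic c, 3 neighbours → 0 H
  atom 4: aromatic c, 3 neighbours → 0 H
  atom 5: O, bond orders sum to 1 (valence 2) → 1 H
  atom 6: aromatic c, 3 neighbours → 0 H
  atom 7: C, bond orders sum to 4 (valence 4) → 0 H
  atom 8: F (halogen, monovalent) → 0 H
  atom 9: F (halogen, monovalent) → 0 H
  atom 10: F (halogen, monovalent) → 0 H
  atom 11: aromatic c, 2 neighbours → 1 H
  atom 12: aromatic c, 2 neighbours → 1 H
  atom 13: aromatic c, 3 neighbours → 0 H
  atom 14: aromatic c, 3 neighbours → 0 H
  atom 15: aromatic c, 2 neighbours → 1 H
  atom 16: aromatic c, 3 neighbours → 0 H
  atom 17: F (halogen, monovalent) → 0 H
  atom 18: aromatic c, 3 neighbours → 0 H
  atom 19: F (halogen, monovalent) → 0 H
  atom 20: aromatic c, 2 neighbours → 1 H
  atom 21: aromatic c, 3 neighbours → 0 H
  atom 22: F (halogen, monovalent) → 0 H
Totals → C:14, H:5, F:6, N:1, O:1.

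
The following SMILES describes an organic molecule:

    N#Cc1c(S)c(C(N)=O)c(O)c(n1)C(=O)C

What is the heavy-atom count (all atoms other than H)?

Every atom symbol written in the SMILES (organic subset) is one heavy atom; implicit H are not written.
Heavy atoms by element → C:9, N:3, O:3, S:1.
Total: 16.

16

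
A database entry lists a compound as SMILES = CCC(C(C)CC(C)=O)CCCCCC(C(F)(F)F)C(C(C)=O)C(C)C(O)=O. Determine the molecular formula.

Walk through each heavy atom and fill implicit hydrogens from standard valence (C 4, N 3, O 2, S 2, halogen 1):
  atom 1: C, bond orders sum to 1 (valence 4) → 3 H
  atom 2: C, bond orders sum to 2 (valence 4) → 2 H
  atom 3: C, bond orders sum to 3 (valence 4) → 1 H
  atom 4: C, bond orders sum to 3 (valence 4) → 1 H
  atom 5: C, bond orders sum to 1 (valence 4) → 3 H
  atom 6: C, bond orders sum to 2 (valence 4) → 2 H
  atom 7: C, bond orders sum to 4 (valence 4) → 0 H
  atom 8: C, bond orders sum to 1 (valence 4) → 3 H
  atom 9: O, bond orders sum to 2 (valence 2) → 0 H
  atom 10: C, bond orders sum to 2 (valence 4) → 2 H
  atom 11: C, bond orders sum to 2 (valence 4) → 2 H
  atom 12: C, bond orders sum to 2 (valence 4) → 2 H
  atom 13: C, bond orders sum to 2 (valence 4) → 2 H
  atom 14: C, bond orders sum to 2 (valence 4) → 2 H
  atom 15: C, bond orders sum to 3 (valence 4) → 1 H
  atom 16: C, bond orders sum to 4 (valence 4) → 0 H
  atom 17: F (halogen, monovalent) → 0 H
  atom 18: F (halogen, monovalent) → 0 H
  atom 19: F (halogen, monovalent) → 0 H
  atom 20: C, bond orders sum to 3 (valence 4) → 1 H
  atom 21: C, bond orders sum to 4 (valence 4) → 0 H
  atom 22: C, bond orders sum to 1 (valence 4) → 3 H
  atom 23: O, bond orders sum to 2 (valence 2) → 0 H
  atom 24: C, bond orders sum to 3 (valence 4) → 1 H
  atom 25: C, bond orders sum to 1 (valence 4) → 3 H
  atom 26: C, bond orders sum to 4 (valence 4) → 0 H
  atom 27: O, bond orders sum to 1 (valence 2) → 1 H
  atom 28: O, bond orders sum to 2 (valence 2) → 0 H
Totals → C:21, H:35, F:3, O:4.

C21H35F3O4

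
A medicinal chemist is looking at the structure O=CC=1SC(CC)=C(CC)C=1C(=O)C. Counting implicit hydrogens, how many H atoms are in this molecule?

Walk through each heavy atom and fill implicit hydrogens from standard valence (C 4, N 3, O 2, S 2, halogen 1):
  atom 1: O, bond orders sum to 2 (valence 2) → 0 H
  atom 2: C, bond orders sum to 3 (valence 4) → 1 H
  atom 3: C, bond orders sum to 4 (valence 4) → 0 H
  atom 4: S, bond orders sum to 2 (valence 2) → 0 H
  atom 5: C, bond orders sum to 4 (valence 4) → 0 H
  atom 6: C, bond orders sum to 2 (valence 4) → 2 H
  atom 7: C, bond orders sum to 1 (valence 4) → 3 H
  atom 8: C, bond orders sum to 4 (valence 4) → 0 H
  atom 9: C, bond orders sum to 2 (valence 4) → 2 H
  atom 10: C, bond orders sum to 1 (valence 4) → 3 H
  atom 11: C, bond orders sum to 4 (valence 4) → 0 H
  atom 12: C, bond orders sum to 4 (valence 4) → 0 H
  atom 13: O, bond orders sum to 2 (valence 2) → 0 H
  atom 14: C, bond orders sum to 1 (valence 4) → 3 H
Total hydrogens: 14.

14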